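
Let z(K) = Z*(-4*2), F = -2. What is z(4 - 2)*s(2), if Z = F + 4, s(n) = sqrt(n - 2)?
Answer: 0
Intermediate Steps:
s(n) = sqrt(-2 + n)
Z = 2 (Z = -2 + 4 = 2)
z(K) = -16 (z(K) = 2*(-4*2) = 2*(-8) = -16)
z(4 - 2)*s(2) = -16*sqrt(-2 + 2) = -16*sqrt(0) = -16*0 = 0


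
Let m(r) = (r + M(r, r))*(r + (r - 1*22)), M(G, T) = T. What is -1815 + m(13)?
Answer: -1711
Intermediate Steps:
m(r) = 2*r*(-22 + 2*r) (m(r) = (r + r)*(r + (r - 1*22)) = (2*r)*(r + (r - 22)) = (2*r)*(r + (-22 + r)) = (2*r)*(-22 + 2*r) = 2*r*(-22 + 2*r))
-1815 + m(13) = -1815 + 4*13*(-11 + 13) = -1815 + 4*13*2 = -1815 + 104 = -1711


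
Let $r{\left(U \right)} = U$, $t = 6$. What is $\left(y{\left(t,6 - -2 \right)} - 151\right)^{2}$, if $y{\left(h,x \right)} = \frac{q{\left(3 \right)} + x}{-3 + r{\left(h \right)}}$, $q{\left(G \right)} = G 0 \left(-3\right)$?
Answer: $\frac{198025}{9} \approx 22003.0$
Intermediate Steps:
$q{\left(G \right)} = 0$ ($q{\left(G \right)} = 0 \left(-3\right) = 0$)
$y{\left(h,x \right)} = \frac{x}{-3 + h}$ ($y{\left(h,x \right)} = \frac{0 + x}{-3 + h} = \frac{x}{-3 + h}$)
$\left(y{\left(t,6 - -2 \right)} - 151\right)^{2} = \left(\frac{6 - -2}{-3 + 6} - 151\right)^{2} = \left(\frac{6 + 2}{3} - 151\right)^{2} = \left(8 \cdot \frac{1}{3} - 151\right)^{2} = \left(\frac{8}{3} - 151\right)^{2} = \left(- \frac{445}{3}\right)^{2} = \frac{198025}{9}$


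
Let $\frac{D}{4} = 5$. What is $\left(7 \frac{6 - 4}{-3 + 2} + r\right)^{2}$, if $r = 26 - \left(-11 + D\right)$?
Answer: $9$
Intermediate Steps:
$D = 20$ ($D = 4 \cdot 5 = 20$)
$r = 17$ ($r = 26 + \left(11 - 20\right) = 26 - 9 = 17$)
$\left(7 \frac{6 - 4}{-3 + 2} + r\right)^{2} = \left(7 \frac{6 - 4}{-3 + 2} + 17\right)^{2} = \left(7 \frac{2}{-1} + 17\right)^{2} = \left(7 \cdot 2 \left(-1\right) + 17\right)^{2} = \left(7 \left(-2\right) + 17\right)^{2} = \left(-14 + 17\right)^{2} = 3^{2} = 9$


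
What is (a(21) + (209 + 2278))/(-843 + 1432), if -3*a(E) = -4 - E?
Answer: 394/93 ≈ 4.2366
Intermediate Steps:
a(E) = 4/3 + E/3 (a(E) = -(-4 - E)/3 = 4/3 + E/3)
(a(21) + (209 + 2278))/(-843 + 1432) = ((4/3 + (1/3)*21) + (209 + 2278))/(-843 + 1432) = ((4/3 + 7) + 2487)/589 = (25/3 + 2487)*(1/589) = (7486/3)*(1/589) = 394/93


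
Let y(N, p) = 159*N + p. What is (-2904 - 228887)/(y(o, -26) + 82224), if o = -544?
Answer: 33113/614 ≈ 53.930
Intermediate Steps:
y(N, p) = p + 159*N
(-2904 - 228887)/(y(o, -26) + 82224) = (-2904 - 228887)/((-26 + 159*(-544)) + 82224) = -231791/((-26 - 86496) + 82224) = -231791/(-86522 + 82224) = -231791/(-4298) = -231791*(-1/4298) = 33113/614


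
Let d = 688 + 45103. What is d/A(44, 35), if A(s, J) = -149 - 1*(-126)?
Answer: -45791/23 ≈ -1990.9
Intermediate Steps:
A(s, J) = -23 (A(s, J) = -149 + 126 = -23)
d = 45791
d/A(44, 35) = 45791/(-23) = 45791*(-1/23) = -45791/23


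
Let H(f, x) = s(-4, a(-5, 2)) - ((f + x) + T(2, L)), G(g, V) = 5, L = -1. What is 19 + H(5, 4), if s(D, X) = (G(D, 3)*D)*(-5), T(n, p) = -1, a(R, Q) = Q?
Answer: 111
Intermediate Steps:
s(D, X) = -25*D (s(D, X) = (5*D)*(-5) = -25*D)
H(f, x) = 101 - f - x (H(f, x) = -25*(-4) - ((f + x) - 1) = 100 - (-1 + f + x) = 100 + (1 - f - x) = 101 - f - x)
19 + H(5, 4) = 19 + (101 - 1*5 - 1*4) = 19 + (101 - 5 - 4) = 19 + 92 = 111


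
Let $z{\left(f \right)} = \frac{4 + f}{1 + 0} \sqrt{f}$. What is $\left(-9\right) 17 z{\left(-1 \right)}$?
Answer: $- 459 i \approx - 459.0 i$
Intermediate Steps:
$z{\left(f \right)} = \sqrt{f} \left(4 + f\right)$ ($z{\left(f \right)} = \frac{4 + f}{1} \sqrt{f} = \left(4 + f\right) 1 \sqrt{f} = \left(4 + f\right) \sqrt{f} = \sqrt{f} \left(4 + f\right)$)
$\left(-9\right) 17 z{\left(-1 \right)} = \left(-9\right) 17 \sqrt{-1} \left(4 - 1\right) = - 153 i 3 = - 153 \cdot 3 i = - 459 i$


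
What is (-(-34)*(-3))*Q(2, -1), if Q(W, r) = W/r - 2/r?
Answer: 0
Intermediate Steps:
Q(W, r) = -2/r + W/r
(-(-34)*(-3))*Q(2, -1) = (-(-34)*(-3))*((-2 + 2)/(-1)) = (-17*6)*(-1*0) = -102*0 = 0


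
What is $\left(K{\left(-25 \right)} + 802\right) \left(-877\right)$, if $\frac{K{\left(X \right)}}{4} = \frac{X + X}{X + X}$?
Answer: $-706862$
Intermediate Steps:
$K{\left(X \right)} = 4$ ($K{\left(X \right)} = 4 \frac{X + X}{X + X} = 4 \frac{2 X}{2 X} = 4 \cdot 2 X \frac{1}{2 X} = 4 \cdot 1 = 4$)
$\left(K{\left(-25 \right)} + 802\right) \left(-877\right) = \left(4 + 802\right) \left(-877\right) = 806 \left(-877\right) = -706862$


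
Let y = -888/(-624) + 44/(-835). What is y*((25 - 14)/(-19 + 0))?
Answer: -327261/412490 ≈ -0.79338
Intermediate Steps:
y = 29751/21710 (y = -888*(-1/624) + 44*(-1/835) = 37/26 - 44/835 = 29751/21710 ≈ 1.3704)
y*((25 - 14)/(-19 + 0)) = 29751*((25 - 14)/(-19 + 0))/21710 = 29751*(11/(-19))/21710 = 29751*(11*(-1/19))/21710 = (29751/21710)*(-11/19) = -327261/412490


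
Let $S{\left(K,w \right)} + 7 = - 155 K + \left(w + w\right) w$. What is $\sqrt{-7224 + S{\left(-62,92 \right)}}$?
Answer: $\sqrt{19307} \approx 138.95$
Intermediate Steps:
$S{\left(K,w \right)} = -7 - 155 K + 2 w^{2}$ ($S{\left(K,w \right)} = -7 - \left(155 K - \left(w + w\right) w\right) = -7 - \left(155 K - 2 w w\right) = -7 - \left(- 2 w^{2} + 155 K\right) = -7 - 155 K + 2 w^{2}$)
$\sqrt{-7224 + S{\left(-62,92 \right)}} = \sqrt{-7224 - \left(-9603 - 16928\right)} = \sqrt{-7224 + \left(-7 + 9610 + 2 \cdot 8464\right)} = \sqrt{-7224 + \left(-7 + 9610 + 16928\right)} = \sqrt{-7224 + 26531} = \sqrt{19307}$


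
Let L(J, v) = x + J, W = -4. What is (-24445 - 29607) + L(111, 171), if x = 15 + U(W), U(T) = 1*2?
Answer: -53924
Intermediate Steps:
U(T) = 2
x = 17 (x = 15 + 2 = 17)
L(J, v) = 17 + J
(-24445 - 29607) + L(111, 171) = (-24445 - 29607) + (17 + 111) = -54052 + 128 = -53924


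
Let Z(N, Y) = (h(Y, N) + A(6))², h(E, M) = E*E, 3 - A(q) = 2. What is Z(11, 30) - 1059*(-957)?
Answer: 1825264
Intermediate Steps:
A(q) = 1 (A(q) = 3 - 1*2 = 3 - 2 = 1)
h(E, M) = E²
Z(N, Y) = (1 + Y²)² (Z(N, Y) = (Y² + 1)² = (1 + Y²)²)
Z(11, 30) - 1059*(-957) = (1 + 30²)² - 1059*(-957) = (1 + 900)² + 1013463 = 901² + 1013463 = 811801 + 1013463 = 1825264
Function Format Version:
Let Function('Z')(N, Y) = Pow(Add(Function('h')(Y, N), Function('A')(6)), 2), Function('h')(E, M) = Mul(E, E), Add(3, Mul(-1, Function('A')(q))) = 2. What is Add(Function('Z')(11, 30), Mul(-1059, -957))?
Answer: 1825264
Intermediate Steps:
Function('A')(q) = 1 (Function('A')(q) = Add(3, Mul(-1, 2)) = Add(3, -2) = 1)
Function('h')(E, M) = Pow(E, 2)
Function('Z')(N, Y) = Pow(Add(1, Pow(Y, 2)), 2) (Function('Z')(N, Y) = Pow(Add(Pow(Y, 2), 1), 2) = Pow(Add(1, Pow(Y, 2)), 2))
Add(Function('Z')(11, 30), Mul(-1059, -957)) = Add(Pow(Add(1, Pow(30, 2)), 2), Mul(-1059, -957)) = Add(Pow(Add(1, 900), 2), 1013463) = Add(Pow(901, 2), 1013463) = Add(811801, 1013463) = 1825264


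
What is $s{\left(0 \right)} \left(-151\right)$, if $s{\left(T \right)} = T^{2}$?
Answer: $0$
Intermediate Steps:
$s{\left(0 \right)} \left(-151\right) = 0^{2} \left(-151\right) = 0 \left(-151\right) = 0$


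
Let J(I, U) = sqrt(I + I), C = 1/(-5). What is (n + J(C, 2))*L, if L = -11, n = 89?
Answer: -979 - 11*I*sqrt(10)/5 ≈ -979.0 - 6.957*I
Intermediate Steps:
C = -1/5 ≈ -0.20000
J(I, U) = sqrt(2)*sqrt(I) (J(I, U) = sqrt(2*I) = sqrt(2)*sqrt(I))
(n + J(C, 2))*L = (89 + sqrt(2)*sqrt(-1/5))*(-11) = (89 + sqrt(2)*(I*sqrt(5)/5))*(-11) = (89 + I*sqrt(10)/5)*(-11) = -979 - 11*I*sqrt(10)/5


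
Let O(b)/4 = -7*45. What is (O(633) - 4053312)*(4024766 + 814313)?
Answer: -19620394219188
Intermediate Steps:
O(b) = -1260 (O(b) = 4*(-7*45) = 4*(-315) = -1260)
(O(633) - 4053312)*(4024766 + 814313) = (-1260 - 4053312)*(4024766 + 814313) = -4054572*4839079 = -19620394219188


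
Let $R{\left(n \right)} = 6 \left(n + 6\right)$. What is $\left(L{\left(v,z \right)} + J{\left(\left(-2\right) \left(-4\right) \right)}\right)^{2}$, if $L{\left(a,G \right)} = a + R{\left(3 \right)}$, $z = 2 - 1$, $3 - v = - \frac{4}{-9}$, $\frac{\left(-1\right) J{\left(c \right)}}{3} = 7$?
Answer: $\frac{102400}{81} \approx 1264.2$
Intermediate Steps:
$J{\left(c \right)} = -21$ ($J{\left(c \right)} = \left(-3\right) 7 = -21$)
$v = \frac{23}{9}$ ($v = 3 - - \frac{4}{-9} = 3 - \left(-4\right) \left(- \frac{1}{9}\right) = 3 - \frac{4}{9} = \frac{23}{9} \approx 2.5556$)
$R{\left(n \right)} = 36 + 6 n$ ($R{\left(n \right)} = 6 \left(6 + n\right) = 36 + 6 n$)
$z = 1$
$L{\left(a,G \right)} = 54 + a$ ($L{\left(a,G \right)} = a + \left(36 + 6 \cdot 3\right) = a + \left(36 + 18\right) = a + 54 = 54 + a$)
$\left(L{\left(v,z \right)} + J{\left(\left(-2\right) \left(-4\right) \right)}\right)^{2} = \left(\left(54 + \frac{23}{9}\right) - 21\right)^{2} = \left(\frac{509}{9} - 21\right)^{2} = \left(\frac{320}{9}\right)^{2} = \frac{102400}{81}$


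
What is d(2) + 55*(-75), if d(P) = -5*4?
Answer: -4145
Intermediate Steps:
d(P) = -20
d(2) + 55*(-75) = -20 + 55*(-75) = -20 - 4125 = -4145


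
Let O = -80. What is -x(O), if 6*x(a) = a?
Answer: 40/3 ≈ 13.333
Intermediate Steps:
x(a) = a/6
-x(O) = -(-80)/6 = -1*(-40/3) = 40/3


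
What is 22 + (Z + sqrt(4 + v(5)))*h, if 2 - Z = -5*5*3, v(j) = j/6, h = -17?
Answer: -1287 - 17*sqrt(174)/6 ≈ -1324.4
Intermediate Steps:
v(j) = j/6 (v(j) = j*(1/6) = j/6)
Z = 77 (Z = 2 - (-5*5)*3 = 2 - (-25)*3 = 2 - 1*(-75) = 2 + 75 = 77)
22 + (Z + sqrt(4 + v(5)))*h = 22 + (77 + sqrt(4 + (1/6)*5))*(-17) = 22 + (77 + sqrt(4 + 5/6))*(-17) = 22 + (77 + sqrt(29/6))*(-17) = 22 + (77 + sqrt(174)/6)*(-17) = 22 + (-1309 - 17*sqrt(174)/6) = -1287 - 17*sqrt(174)/6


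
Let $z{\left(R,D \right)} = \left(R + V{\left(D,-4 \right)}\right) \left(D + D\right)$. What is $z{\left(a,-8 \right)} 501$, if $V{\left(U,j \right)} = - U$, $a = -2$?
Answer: $-48096$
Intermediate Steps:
$z{\left(R,D \right)} = 2 D \left(R - D\right)$ ($z{\left(R,D \right)} = \left(R - D\right) \left(D + D\right) = \left(R - D\right) 2 D = 2 D \left(R - D\right)$)
$z{\left(a,-8 \right)} 501 = 2 \left(-8\right) \left(-2 - -8\right) 501 = 2 \left(-8\right) \left(-2 + 8\right) 501 = 2 \left(-8\right) 6 \cdot 501 = \left(-96\right) 501 = -48096$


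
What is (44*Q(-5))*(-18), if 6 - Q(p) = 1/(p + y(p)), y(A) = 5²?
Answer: -23562/5 ≈ -4712.4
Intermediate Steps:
y(A) = 25
Q(p) = 6 - 1/(25 + p) (Q(p) = 6 - 1/(p + 25) = 6 - 1/(25 + p))
(44*Q(-5))*(-18) = (44*((149 + 6*(-5))/(25 - 5)))*(-18) = (44*((149 - 30)/20))*(-18) = (44*((1/20)*119))*(-18) = (44*(119/20))*(-18) = (1309/5)*(-18) = -23562/5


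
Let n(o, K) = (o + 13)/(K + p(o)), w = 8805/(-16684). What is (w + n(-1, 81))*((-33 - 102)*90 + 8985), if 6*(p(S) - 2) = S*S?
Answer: 10104094755/8325316 ≈ 1213.7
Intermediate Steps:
p(S) = 2 + S²/6 (p(S) = 2 + (S*S)/6 = 2 + S²/6)
w = -8805/16684 (w = 8805*(-1/16684) = -8805/16684 ≈ -0.52775)
n(o, K) = (13 + o)/(2 + K + o²/6) (n(o, K) = (o + 13)/(K + (2 + o²/6)) = (13 + o)/(2 + K + o²/6))
(w + n(-1, 81))*((-33 - 102)*90 + 8985) = (-8805/16684 + 6*(13 - 1)/(12 + (-1)² + 6*81))*((-33 - 102)*90 + 8985) = (-8805/16684 + 6*12/(12 + 1 + 486))*(-135*90 + 8985) = (-8805/16684 + 6*12/499)*(-12150 + 8985) = (-8805/16684 + 6*(1/499)*12)*(-3165) = (-8805/16684 + 72/499)*(-3165) = -3192447/8325316*(-3165) = 10104094755/8325316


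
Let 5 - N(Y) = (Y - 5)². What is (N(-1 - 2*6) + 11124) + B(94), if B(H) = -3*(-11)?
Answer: 10838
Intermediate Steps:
N(Y) = 5 - (-5 + Y)² (N(Y) = 5 - (Y - 5)² = 5 - (-5 + Y)²)
B(H) = 33
(N(-1 - 2*6) + 11124) + B(94) = ((5 - (-5 + (-1 - 2*6))²) + 11124) + 33 = ((5 - (-5 + (-1 - 12))²) + 11124) + 33 = ((5 - (-5 - 13)²) + 11124) + 33 = ((5 - 1*(-18)²) + 11124) + 33 = ((5 - 1*324) + 11124) + 33 = ((5 - 324) + 11124) + 33 = (-319 + 11124) + 33 = 10805 + 33 = 10838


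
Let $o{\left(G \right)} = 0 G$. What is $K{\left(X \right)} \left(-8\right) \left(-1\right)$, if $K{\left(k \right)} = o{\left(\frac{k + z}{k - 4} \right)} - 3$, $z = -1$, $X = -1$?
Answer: $-24$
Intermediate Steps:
$o{\left(G \right)} = 0$
$K{\left(k \right)} = -3$ ($K{\left(k \right)} = 0 - 3 = -3$)
$K{\left(X \right)} \left(-8\right) \left(-1\right) = \left(-3\right) \left(-8\right) \left(-1\right) = 24 \left(-1\right) = -24$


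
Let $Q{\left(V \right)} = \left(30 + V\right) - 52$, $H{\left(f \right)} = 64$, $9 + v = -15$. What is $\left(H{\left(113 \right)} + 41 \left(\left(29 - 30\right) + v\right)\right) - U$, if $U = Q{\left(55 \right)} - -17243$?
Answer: $-18237$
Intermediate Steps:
$v = -24$ ($v = -9 - 15 = -24$)
$Q{\left(V \right)} = -22 + V$
$U = 17276$ ($U = \left(-22 + 55\right) - -17243 = 33 + 17243 = 17276$)
$\left(H{\left(113 \right)} + 41 \left(\left(29 - 30\right) + v\right)\right) - U = \left(64 + 41 \left(\left(29 - 30\right) - 24\right)\right) - 17276 = \left(64 + 41 \left(-1 - 24\right)\right) - 17276 = \left(64 + 41 \left(-25\right)\right) - 17276 = \left(64 - 1025\right) - 17276 = -961 - 17276 = -18237$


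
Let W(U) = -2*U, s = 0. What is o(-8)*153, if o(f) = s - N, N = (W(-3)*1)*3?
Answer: -2754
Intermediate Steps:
N = 18 (N = (-2*(-3)*1)*3 = (6*1)*3 = 6*3 = 18)
o(f) = -18 (o(f) = 0 - 1*18 = 0 - 18 = -18)
o(-8)*153 = -18*153 = -2754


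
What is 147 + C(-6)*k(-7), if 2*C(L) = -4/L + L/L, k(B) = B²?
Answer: 1127/6 ≈ 187.83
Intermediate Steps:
C(L) = ½ - 2/L (C(L) = (-4/L + L/L)/2 = (-4/L + 1)/2 = (1 - 4/L)/2 = ½ - 2/L)
147 + C(-6)*k(-7) = 147 + ((½)*(-4 - 6)/(-6))*(-7)² = 147 + ((½)*(-⅙)*(-10))*49 = 147 + (⅚)*49 = 147 + 245/6 = 1127/6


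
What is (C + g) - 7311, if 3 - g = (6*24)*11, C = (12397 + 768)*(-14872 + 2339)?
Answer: -165005837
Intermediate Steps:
C = -164996945 (C = 13165*(-12533) = -164996945)
g = -1581 (g = 3 - 6*24*11 = 3 - 144*11 = 3 - 1*1584 = 3 - 1584 = -1581)
(C + g) - 7311 = (-164996945 - 1581) - 7311 = -164998526 - 7311 = -165005837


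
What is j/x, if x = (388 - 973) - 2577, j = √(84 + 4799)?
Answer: -√4883/3162 ≈ -0.022099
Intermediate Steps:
j = √4883 ≈ 69.878
x = -3162 (x = -585 - 2577 = -3162)
j/x = √4883/(-3162) = √4883*(-1/3162) = -√4883/3162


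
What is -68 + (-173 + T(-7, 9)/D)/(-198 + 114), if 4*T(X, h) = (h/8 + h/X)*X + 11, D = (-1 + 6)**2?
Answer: -1477099/22400 ≈ -65.942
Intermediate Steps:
D = 25 (D = 5**2 = 25)
T(X, h) = 11/4 + X*(h/8 + h/X)/4 (T(X, h) = ((h/8 + h/X)*X + 11)/4 = (X*(h/8 + h/X) + 11)/4 = (11 + X*(h/8 + h/X))/4 = 11/4 + X*(h/8 + h/X)/4)
-68 + (-173 + T(-7, 9)/D)/(-198 + 114) = -68 + (-173 + (11/4 + (1/4)*9 + (1/32)*(-7)*9)/25)/(-198 + 114) = -68 + (-173 + (11/4 + 9/4 - 63/32)*(1/25))/(-84) = -68 + (-173 + (97/32)*(1/25))*(-1/84) = -68 + (-173 + 97/800)*(-1/84) = -68 - 138303/800*(-1/84) = -68 + 46101/22400 = -1477099/22400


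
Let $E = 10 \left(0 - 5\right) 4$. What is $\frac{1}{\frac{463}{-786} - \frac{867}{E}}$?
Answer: $\frac{78600}{294431} \approx 0.26696$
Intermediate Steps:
$E = -200$ ($E = 10 \left(-5\right) 4 = \left(-50\right) 4 = -200$)
$\frac{1}{\frac{463}{-786} - \frac{867}{E}} = \frac{1}{\frac{463}{-786} - \frac{867}{-200}} = \frac{1}{463 \left(- \frac{1}{786}\right) - - \frac{867}{200}} = \frac{1}{- \frac{463}{786} + \frac{867}{200}} = \frac{1}{\frac{294431}{78600}} = \frac{78600}{294431}$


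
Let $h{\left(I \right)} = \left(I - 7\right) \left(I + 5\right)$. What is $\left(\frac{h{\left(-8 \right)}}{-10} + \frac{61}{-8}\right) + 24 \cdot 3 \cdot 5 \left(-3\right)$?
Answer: $- \frac{8737}{8} \approx -1092.1$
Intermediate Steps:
$h{\left(I \right)} = \left(-7 + I\right) \left(5 + I\right)$
$\left(\frac{h{\left(-8 \right)}}{-10} + \frac{61}{-8}\right) + 24 \cdot 3 \cdot 5 \left(-3\right) = \left(\frac{-35 + \left(-8\right)^{2} - -16}{-10} + \frac{61}{-8}\right) + 24 \cdot 3 \cdot 5 \left(-3\right) = \left(\left(-35 + 64 + 16\right) \left(- \frac{1}{10}\right) + 61 \left(- \frac{1}{8}\right)\right) + 24 \cdot 15 \left(-3\right) = \left(45 \left(- \frac{1}{10}\right) - \frac{61}{8}\right) + 24 \left(-45\right) = \left(- \frac{9}{2} - \frac{61}{8}\right) - 1080 = - \frac{97}{8} - 1080 = - \frac{8737}{8}$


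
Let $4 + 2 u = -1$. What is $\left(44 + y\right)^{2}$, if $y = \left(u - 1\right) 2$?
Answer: $1369$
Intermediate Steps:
$u = - \frac{5}{2}$ ($u = -2 + \frac{1}{2} \left(-1\right) = -2 - \frac{1}{2} = - \frac{5}{2} \approx -2.5$)
$y = -7$ ($y = \left(- \frac{5}{2} - 1\right) 2 = \left(- \frac{7}{2}\right) 2 = -7$)
$\left(44 + y\right)^{2} = \left(44 - 7\right)^{2} = 37^{2} = 1369$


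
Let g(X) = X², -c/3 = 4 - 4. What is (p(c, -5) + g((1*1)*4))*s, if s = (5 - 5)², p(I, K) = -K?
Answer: 0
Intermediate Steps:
c = 0 (c = -3*(4 - 4) = -3*0 = 0)
s = 0 (s = 0² = 0)
(p(c, -5) + g((1*1)*4))*s = (-1*(-5) + ((1*1)*4)²)*0 = (5 + (1*4)²)*0 = (5 + 4²)*0 = (5 + 16)*0 = 21*0 = 0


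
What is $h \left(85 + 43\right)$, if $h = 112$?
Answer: $14336$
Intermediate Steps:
$h \left(85 + 43\right) = 112 \left(85 + 43\right) = 112 \cdot 128 = 14336$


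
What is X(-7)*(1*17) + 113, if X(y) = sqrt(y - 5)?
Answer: 113 + 34*I*sqrt(3) ≈ 113.0 + 58.89*I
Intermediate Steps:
X(y) = sqrt(-5 + y)
X(-7)*(1*17) + 113 = sqrt(-5 - 7)*(1*17) + 113 = sqrt(-12)*17 + 113 = (2*I*sqrt(3))*17 + 113 = 34*I*sqrt(3) + 113 = 113 + 34*I*sqrt(3)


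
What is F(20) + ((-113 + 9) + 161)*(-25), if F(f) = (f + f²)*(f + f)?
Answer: 15375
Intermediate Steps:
F(f) = 2*f*(f + f²) (F(f) = (f + f²)*(2*f) = 2*f*(f + f²))
F(20) + ((-113 + 9) + 161)*(-25) = 2*20²*(1 + 20) + ((-113 + 9) + 161)*(-25) = 2*400*21 + (-104 + 161)*(-25) = 16800 + 57*(-25) = 16800 - 1425 = 15375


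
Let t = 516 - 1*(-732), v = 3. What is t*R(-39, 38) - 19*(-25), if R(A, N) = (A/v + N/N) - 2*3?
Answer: -21989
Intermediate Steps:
t = 1248 (t = 516 + 732 = 1248)
R(A, N) = -5 + A/3 (R(A, N) = (A/3 + N/N) - 2*3 = (A*(⅓) + 1) - 6 = (A/3 + 1) - 6 = (1 + A/3) - 6 = -5 + A/3)
t*R(-39, 38) - 19*(-25) = 1248*(-5 + (⅓)*(-39)) - 19*(-25) = 1248*(-5 - 13) + 475 = 1248*(-18) + 475 = -22464 + 475 = -21989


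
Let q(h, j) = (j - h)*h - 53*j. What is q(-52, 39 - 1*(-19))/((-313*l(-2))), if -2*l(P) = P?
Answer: 8794/313 ≈ 28.096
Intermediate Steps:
l(P) = -P/2
q(h, j) = -53*j + h*(j - h) (q(h, j) = h*(j - h) - 53*j = -53*j + h*(j - h))
q(-52, 39 - 1*(-19))/((-313*l(-2))) = (-1*(-52)² - 53*(39 - 1*(-19)) - 52*(39 - 1*(-19)))/((-(-313)*(-2)/2)) = (-1*2704 - 53*(39 + 19) - 52*(39 + 19))/((-313*1)) = (-2704 - 53*58 - 52*58)/(-313) = (-2704 - 3074 - 3016)*(-1/313) = -8794*(-1/313) = 8794/313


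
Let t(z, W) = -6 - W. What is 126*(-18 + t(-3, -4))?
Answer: -2520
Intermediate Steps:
126*(-18 + t(-3, -4)) = 126*(-18 + (-6 - 1*(-4))) = 126*(-18 + (-6 + 4)) = 126*(-18 - 2) = 126*(-20) = -2520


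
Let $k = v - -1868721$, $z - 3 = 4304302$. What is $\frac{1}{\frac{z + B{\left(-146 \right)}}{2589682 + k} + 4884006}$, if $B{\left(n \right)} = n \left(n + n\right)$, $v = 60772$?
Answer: $\frac{4519175}{22071682161987} \approx 2.0475 \cdot 10^{-7}$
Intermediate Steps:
$z = 4304305$ ($z = 3 + 4304302 = 4304305$)
$B{\left(n \right)} = 2 n^{2}$ ($B{\left(n \right)} = n 2 n = 2 n^{2}$)
$k = 1929493$ ($k = 60772 - -1868721 = 60772 + 1868721 = 1929493$)
$\frac{1}{\frac{z + B{\left(-146 \right)}}{2589682 + k} + 4884006} = \frac{1}{\frac{4304305 + 2 \left(-146\right)^{2}}{2589682 + 1929493} + 4884006} = \frac{1}{\frac{4304305 + 2 \cdot 21316}{4519175} + 4884006} = \frac{1}{\left(4304305 + 42632\right) \frac{1}{4519175} + 4884006} = \frac{1}{4346937 \cdot \frac{1}{4519175} + 4884006} = \frac{1}{\frac{4346937}{4519175} + 4884006} = \frac{1}{\frac{22071682161987}{4519175}} = \frac{4519175}{22071682161987}$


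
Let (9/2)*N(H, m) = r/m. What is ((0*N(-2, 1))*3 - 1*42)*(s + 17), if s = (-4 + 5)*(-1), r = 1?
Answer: -672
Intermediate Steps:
N(H, m) = 2/(9*m) (N(H, m) = 2*(1/m)/9 = 2/(9*m))
s = -1 (s = 1*(-1) = -1)
((0*N(-2, 1))*3 - 1*42)*(s + 17) = ((0*((2/9)/1))*3 - 1*42)*(-1 + 17) = ((0*((2/9)*1))*3 - 42)*16 = ((0*(2/9))*3 - 42)*16 = (0*3 - 42)*16 = (0 - 42)*16 = -42*16 = -672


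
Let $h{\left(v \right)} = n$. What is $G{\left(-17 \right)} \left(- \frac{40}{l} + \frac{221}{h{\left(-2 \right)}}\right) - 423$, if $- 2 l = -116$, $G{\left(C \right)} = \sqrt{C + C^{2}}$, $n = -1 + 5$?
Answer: $-423 + \frac{6329 \sqrt{17}}{29} \approx 476.83$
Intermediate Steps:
$n = 4$
$h{\left(v \right)} = 4$
$l = 58$ ($l = \left(- \frac{1}{2}\right) \left(-116\right) = 58$)
$G{\left(-17 \right)} \left(- \frac{40}{l} + \frac{221}{h{\left(-2 \right)}}\right) - 423 = \sqrt{- 17 \left(1 - 17\right)} \left(- \frac{40}{58} + \frac{221}{4}\right) - 423 = \sqrt{\left(-17\right) \left(-16\right)} \left(\left(-40\right) \frac{1}{58} + 221 \cdot \frac{1}{4}\right) - 423 = \sqrt{272} \left(- \frac{20}{29} + \frac{221}{4}\right) - 423 = 4 \sqrt{17} \cdot \frac{6329}{116} - 423 = \frac{6329 \sqrt{17}}{29} - 423 = -423 + \frac{6329 \sqrt{17}}{29}$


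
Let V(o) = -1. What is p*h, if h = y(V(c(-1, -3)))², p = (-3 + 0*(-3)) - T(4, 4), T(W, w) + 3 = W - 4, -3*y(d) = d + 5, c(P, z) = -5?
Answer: 0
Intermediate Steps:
y(d) = -5/3 - d/3 (y(d) = -(d + 5)/3 = -(5 + d)/3 = -5/3 - d/3)
T(W, w) = -7 + W (T(W, w) = -3 + (W - 4) = -3 + (-4 + W) = -7 + W)
p = 0 (p = (-3 + 0*(-3)) - (-7 + 4) = (-3 + 0) - 1*(-3) = -3 + 3 = 0)
h = 16/9 (h = (-5/3 - ⅓*(-1))² = (-5/3 + ⅓)² = (-4/3)² = 16/9 ≈ 1.7778)
p*h = 0*(16/9) = 0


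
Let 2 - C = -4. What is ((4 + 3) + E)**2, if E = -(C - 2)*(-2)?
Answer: 225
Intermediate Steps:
C = 6 (C = 2 - 1*(-4) = 2 + 4 = 6)
E = 8 (E = -(6 - 2)*(-2) = -4*(-2) = -1*(-8) = 8)
((4 + 3) + E)**2 = ((4 + 3) + 8)**2 = (7 + 8)**2 = 15**2 = 225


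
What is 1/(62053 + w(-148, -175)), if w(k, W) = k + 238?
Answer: 1/62143 ≈ 1.6092e-5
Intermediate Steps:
w(k, W) = 238 + k
1/(62053 + w(-148, -175)) = 1/(62053 + (238 - 148)) = 1/(62053 + 90) = 1/62143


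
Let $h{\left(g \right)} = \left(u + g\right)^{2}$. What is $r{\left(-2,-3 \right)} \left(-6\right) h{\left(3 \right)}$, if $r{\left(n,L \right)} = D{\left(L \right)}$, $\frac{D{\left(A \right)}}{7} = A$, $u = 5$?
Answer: $8064$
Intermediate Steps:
$D{\left(A \right)} = 7 A$
$h{\left(g \right)} = \left(5 + g\right)^{2}$
$r{\left(n,L \right)} = 7 L$
$r{\left(-2,-3 \right)} \left(-6\right) h{\left(3 \right)} = 7 \left(-3\right) \left(-6\right) \left(5 + 3\right)^{2} = \left(-21\right) \left(-6\right) 8^{2} = 126 \cdot 64 = 8064$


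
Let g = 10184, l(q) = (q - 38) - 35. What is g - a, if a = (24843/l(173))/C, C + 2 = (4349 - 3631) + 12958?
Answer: 4641858919/455800 ≈ 10184.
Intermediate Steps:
l(q) = -73 + q (l(q) = (-38 + q) - 35 = -73 + q)
C = 13674 (C = -2 + ((4349 - 3631) + 12958) = -2 + (718 + 12958) = -2 + 13676 = 13674)
a = 8281/455800 (a = (24843/(-73 + 173))/13674 = (24843/100)*(1/13674) = 8281/455800 ≈ 0.018168)
g - a = 10184 - 1*8281/455800 = 10184 - 8281/455800 = 4641858919/455800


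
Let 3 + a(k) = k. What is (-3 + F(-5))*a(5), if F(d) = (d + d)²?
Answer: 194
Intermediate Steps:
a(k) = -3 + k
F(d) = 4*d² (F(d) = (2*d)² = 4*d²)
(-3 + F(-5))*a(5) = (-3 + 4*(-5)²)*(-3 + 5) = (-3 + 4*25)*2 = (-3 + 100)*2 = 97*2 = 194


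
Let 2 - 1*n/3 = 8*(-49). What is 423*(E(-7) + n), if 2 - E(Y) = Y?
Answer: 503793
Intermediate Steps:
E(Y) = 2 - Y
n = 1182 (n = 6 - 24*(-49) = 6 - 3*(-392) = 6 + 1176 = 1182)
423*(E(-7) + n) = 423*((2 - 1*(-7)) + 1182) = 423*((2 + 7) + 1182) = 423*(9 + 1182) = 423*1191 = 503793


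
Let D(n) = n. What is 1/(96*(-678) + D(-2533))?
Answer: -1/67621 ≈ -1.4788e-5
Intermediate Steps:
1/(96*(-678) + D(-2533)) = 1/(96*(-678) - 2533) = 1/(-65088 - 2533) = 1/(-67621) = -1/67621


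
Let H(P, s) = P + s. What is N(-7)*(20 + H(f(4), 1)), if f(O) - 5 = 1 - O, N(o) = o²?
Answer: 1127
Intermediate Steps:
f(O) = 6 - O (f(O) = 5 + (1 - O) = 6 - O)
N(-7)*(20 + H(f(4), 1)) = (-7)²*(20 + ((6 - 1*4) + 1)) = 49*(20 + ((6 - 4) + 1)) = 49*(20 + (2 + 1)) = 49*(20 + 3) = 49*23 = 1127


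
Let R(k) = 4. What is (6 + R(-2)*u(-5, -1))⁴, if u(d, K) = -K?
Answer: 10000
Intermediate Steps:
(6 + R(-2)*u(-5, -1))⁴ = (6 + 4*(-1*(-1)))⁴ = (6 + 4*1)⁴ = (6 + 4)⁴ = 10⁴ = 10000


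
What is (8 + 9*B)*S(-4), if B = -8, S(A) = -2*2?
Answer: 256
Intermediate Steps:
S(A) = -4
(8 + 9*B)*S(-4) = (8 + 9*(-8))*(-4) = (8 - 72)*(-4) = -64*(-4) = 256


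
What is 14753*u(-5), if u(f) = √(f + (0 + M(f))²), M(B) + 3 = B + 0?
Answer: 14753*√59 ≈ 1.1332e+5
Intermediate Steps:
M(B) = -3 + B (M(B) = -3 + (B + 0) = -3 + B)
u(f) = √(f + (-3 + f)²) (u(f) = √(f + (0 + (-3 + f))²) = √(f + (-3 + f)²))
14753*u(-5) = 14753*√(-5 + (-3 - 5)²) = 14753*√(-5 + (-8)²) = 14753*√(-5 + 64) = 14753*√59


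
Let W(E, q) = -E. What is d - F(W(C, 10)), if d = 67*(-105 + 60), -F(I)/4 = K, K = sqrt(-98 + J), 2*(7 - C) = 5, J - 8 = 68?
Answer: -3015 + 4*I*sqrt(22) ≈ -3015.0 + 18.762*I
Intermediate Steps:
J = 76 (J = 8 + 68 = 76)
C = 9/2 (C = 7 - 1/2*5 = 7 - 5/2 = 9/2 ≈ 4.5000)
K = I*sqrt(22) (K = sqrt(-98 + 76) = sqrt(-22) = I*sqrt(22) ≈ 4.6904*I)
F(I) = -4*I*sqrt(22)
d = -3015 (d = 67*(-45) = -3015)
d - F(W(C, 10)) = -3015 - (-4)*I*sqrt(22) = -3015 + 4*I*sqrt(22)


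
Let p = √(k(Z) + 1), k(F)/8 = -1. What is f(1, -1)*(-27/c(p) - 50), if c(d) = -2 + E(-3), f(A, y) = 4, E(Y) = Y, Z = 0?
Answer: -892/5 ≈ -178.40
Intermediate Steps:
k(F) = -8 (k(F) = 8*(-1) = -8)
p = I*√7 (p = √(-8 + 1) = √(-7) = I*√7 ≈ 2.6458*I)
c(d) = -5 (c(d) = -2 - 3 = -5)
f(1, -1)*(-27/c(p) - 50) = 4*(-27/(-5) - 50) = 4*(-27*(-⅕) - 50) = 4*(27/5 - 50) = 4*(-223/5) = -892/5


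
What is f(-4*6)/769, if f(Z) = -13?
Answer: -13/769 ≈ -0.016905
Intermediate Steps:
f(-4*6)/769 = -13/769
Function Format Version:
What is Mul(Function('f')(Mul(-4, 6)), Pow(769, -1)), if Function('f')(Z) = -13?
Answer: Rational(-13, 769) ≈ -0.016905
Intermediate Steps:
Mul(Function('f')(Mul(-4, 6)), Pow(769, -1)) = Mul(-13, Pow(769, -1)) = Mul(-13, Rational(1, 769)) = Rational(-13, 769)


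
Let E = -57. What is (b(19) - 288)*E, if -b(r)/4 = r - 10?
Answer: 18468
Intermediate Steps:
b(r) = 40 - 4*r (b(r) = -4*(r - 10) = -4*(-10 + r) = 40 - 4*r)
(b(19) - 288)*E = ((40 - 4*19) - 288)*(-57) = ((40 - 76) - 288)*(-57) = (-36 - 288)*(-57) = -324*(-57) = 18468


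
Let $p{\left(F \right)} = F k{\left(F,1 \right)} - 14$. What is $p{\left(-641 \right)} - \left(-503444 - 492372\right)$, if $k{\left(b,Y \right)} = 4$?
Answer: $993238$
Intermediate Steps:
$p{\left(F \right)} = -14 + 4 F$ ($p{\left(F \right)} = F 4 - 14 = 4 F - 14 = -14 + 4 F$)
$p{\left(-641 \right)} - \left(-503444 - 492372\right) = \left(-14 + 4 \left(-641\right)\right) - \left(-503444 - 492372\right) = \left(-14 - 2564\right) - \left(-503444 - 492372\right) = -2578 - -995816 = -2578 + 995816 = 993238$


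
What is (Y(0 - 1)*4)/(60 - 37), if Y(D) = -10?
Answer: -40/23 ≈ -1.7391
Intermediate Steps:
(Y(0 - 1)*4)/(60 - 37) = (-10*4)/(60 - 37) = -40/23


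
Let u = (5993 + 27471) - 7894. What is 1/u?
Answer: 1/25570 ≈ 3.9108e-5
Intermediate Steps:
u = 25570 (u = 33464 - 7894 = 25570)
1/u = 1/25570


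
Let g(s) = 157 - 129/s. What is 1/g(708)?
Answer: 236/37009 ≈ 0.0063768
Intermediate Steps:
1/g(708) = 1/(157 - 129/708) = 1/(157 - 129*1/708) = 1/(157 - 43/236) = 1/(37009/236) = 236/37009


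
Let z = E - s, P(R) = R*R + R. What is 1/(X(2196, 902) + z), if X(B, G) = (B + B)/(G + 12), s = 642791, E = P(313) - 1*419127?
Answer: -457/440379456 ≈ -1.0377e-6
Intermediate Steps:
P(R) = R + R**2 (P(R) = R**2 + R = R + R**2)
E = -320845 (E = 313*(1 + 313) - 1*419127 = 313*314 - 419127 = 98282 - 419127 = -320845)
X(B, G) = 2*B/(12 + G) (X(B, G) = (2*B)/(12 + G) = 2*B/(12 + G))
z = -963636 (z = -320845 - 1*642791 = -320845 - 642791 = -963636)
1/(X(2196, 902) + z) = 1/(2*2196/(12 + 902) - 963636) = 1/(2*2196/914 - 963636) = 1/(2*2196*(1/914) - 963636) = 1/(2196/457 - 963636) = 1/(-440379456/457) = -457/440379456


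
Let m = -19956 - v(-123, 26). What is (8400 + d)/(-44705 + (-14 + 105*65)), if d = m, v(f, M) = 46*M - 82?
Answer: 6335/18947 ≈ 0.33435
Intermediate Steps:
v(f, M) = -82 + 46*M
m = -21070 (m = -19956 - (-82 + 46*26) = -19956 - (-82 + 1196) = -19956 - 1*1114 = -19956 - 1114 = -21070)
d = -21070
(8400 + d)/(-44705 + (-14 + 105*65)) = (8400 - 21070)/(-44705 + (-14 + 105*65)) = -12670/(-44705 + (-14 + 6825)) = -12670/(-44705 + 6811) = -12670/(-37894) = -12670*(-1/37894) = 6335/18947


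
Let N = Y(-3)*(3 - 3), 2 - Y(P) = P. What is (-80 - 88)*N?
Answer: 0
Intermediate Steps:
Y(P) = 2 - P
N = 0 (N = (2 - 1*(-3))*(3 - 3) = (2 + 3)*0 = 5*0 = 0)
(-80 - 88)*N = (-80 - 88)*0 = -168*0 = 0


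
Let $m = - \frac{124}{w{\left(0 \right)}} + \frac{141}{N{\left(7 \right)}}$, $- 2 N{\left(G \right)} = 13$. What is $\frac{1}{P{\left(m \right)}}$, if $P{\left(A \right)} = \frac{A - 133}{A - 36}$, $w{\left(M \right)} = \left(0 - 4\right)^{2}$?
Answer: $\frac{3403}{8447} \approx 0.40286$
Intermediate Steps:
$w{\left(M \right)} = 16$ ($w{\left(M \right)} = \left(-4\right)^{2} = 16$)
$N{\left(G \right)} = - \frac{13}{2}$ ($N{\left(G \right)} = \left(- \frac{1}{2}\right) 13 = - \frac{13}{2}$)
$m = - \frac{1531}{52}$ ($m = - \frac{124}{16} + \frac{141}{- \frac{13}{2}} = \left(-124\right) \frac{1}{16} + 141 \left(- \frac{2}{13}\right) = - \frac{31}{4} - \frac{282}{13} = - \frac{1531}{52} \approx -29.442$)
$P{\left(A \right)} = \frac{-133 + A}{-36 + A}$
$\frac{1}{P{\left(m \right)}} = \frac{1}{\frac{1}{-36 - \frac{1531}{52}} \left(-133 - \frac{1531}{52}\right)} = \frac{1}{\frac{1}{- \frac{3403}{52}} \left(- \frac{8447}{52}\right)} = \frac{1}{\left(- \frac{52}{3403}\right) \left(- \frac{8447}{52}\right)} = \frac{1}{\frac{8447}{3403}} = \frac{3403}{8447}$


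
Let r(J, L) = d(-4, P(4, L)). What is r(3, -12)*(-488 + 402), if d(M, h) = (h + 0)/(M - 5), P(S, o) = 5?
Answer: 430/9 ≈ 47.778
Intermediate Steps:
d(M, h) = h/(-5 + M)
r(J, L) = -5/9 (r(J, L) = 5/(-5 - 4) = 5/(-9) = 5*(-⅑) = -5/9)
r(3, -12)*(-488 + 402) = -5*(-488 + 402)/9 = -5/9*(-86) = 430/9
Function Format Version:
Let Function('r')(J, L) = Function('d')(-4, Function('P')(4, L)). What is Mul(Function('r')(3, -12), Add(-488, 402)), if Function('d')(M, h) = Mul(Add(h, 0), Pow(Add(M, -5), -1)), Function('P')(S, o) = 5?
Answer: Rational(430, 9) ≈ 47.778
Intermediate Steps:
Function('d')(M, h) = Mul(h, Pow(Add(-5, M), -1))
Function('r')(J, L) = Rational(-5, 9) (Function('r')(J, L) = Mul(5, Pow(Add(-5, -4), -1)) = Mul(5, Pow(-9, -1)) = Mul(5, Rational(-1, 9)) = Rational(-5, 9))
Mul(Function('r')(3, -12), Add(-488, 402)) = Mul(Rational(-5, 9), Add(-488, 402)) = Mul(Rational(-5, 9), -86) = Rational(430, 9)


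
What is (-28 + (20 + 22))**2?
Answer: 196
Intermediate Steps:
(-28 + (20 + 22))**2 = (-28 + 42)**2 = 14**2 = 196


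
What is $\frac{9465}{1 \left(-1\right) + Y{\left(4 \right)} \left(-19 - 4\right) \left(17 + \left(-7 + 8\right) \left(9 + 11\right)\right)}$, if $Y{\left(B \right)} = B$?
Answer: $- \frac{631}{227} \approx -2.7797$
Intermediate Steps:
$\frac{9465}{1 \left(-1\right) + Y{\left(4 \right)} \left(-19 - 4\right) \left(17 + \left(-7 + 8\right) \left(9 + 11\right)\right)} = \frac{9465}{1 \left(-1\right) + 4 \left(-19 - 4\right) \left(17 + \left(-7 + 8\right) \left(9 + 11\right)\right)} = \frac{9465}{-1 + 4 \left(- 23 \left(17 + 1 \cdot 20\right)\right)} = \frac{9465}{-1 + 4 \left(- 23 \left(17 + 20\right)\right)} = \frac{9465}{-1 + 4 \left(\left(-23\right) 37\right)} = \frac{9465}{-1 + 4 \left(-851\right)} = \frac{9465}{-1 - 3404} = \frac{9465}{-3405} = 9465 \left(- \frac{1}{3405}\right) = - \frac{631}{227}$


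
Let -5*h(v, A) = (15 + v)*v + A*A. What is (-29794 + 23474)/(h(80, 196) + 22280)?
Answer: -3950/8173 ≈ -0.48330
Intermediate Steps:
h(v, A) = -A²/5 - v*(15 + v)/5 (h(v, A) = -((15 + v)*v + A*A)/5 = -(v*(15 + v) + A²)/5 = -(A² + v*(15 + v))/5 = -A²/5 - v*(15 + v)/5)
(-29794 + 23474)/(h(80, 196) + 22280) = (-29794 + 23474)/((-3*80 - ⅕*196² - ⅕*80²) + 22280) = -6320/((-240 - ⅕*38416 - ⅕*6400) + 22280) = -6320/((-240 - 38416/5 - 1280) + 22280) = -6320/(-46016/5 + 22280) = -6320/65384/5 = -6320*5/65384 = -3950/8173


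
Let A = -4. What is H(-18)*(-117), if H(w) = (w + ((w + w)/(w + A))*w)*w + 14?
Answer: -1117350/11 ≈ -1.0158e+5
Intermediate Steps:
H(w) = 14 + w*(w + 2*w²/(-4 + w)) (H(w) = (w + ((w + w)/(w - 4))*w)*w + 14 = (w + ((2*w)/(-4 + w))*w)*w + 14 = (w + (2*w/(-4 + w))*w)*w + 14 = (w + 2*w²/(-4 + w))*w + 14 = w*(w + 2*w²/(-4 + w)) + 14 = 14 + w*(w + 2*w²/(-4 + w)))
H(-18)*(-117) = ((-56 - 4*(-18)² + 3*(-18)³ + 14*(-18))/(-4 - 18))*(-117) = ((-56 - 4*324 + 3*(-5832) - 252)/(-22))*(-117) = -(-56 - 1296 - 17496 - 252)/22*(-117) = -1/22*(-19100)*(-117) = (9550/11)*(-117) = -1117350/11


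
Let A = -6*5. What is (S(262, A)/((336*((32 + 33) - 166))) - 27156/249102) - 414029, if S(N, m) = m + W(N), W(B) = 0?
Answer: -13888911157697/33545736 ≈ -4.1403e+5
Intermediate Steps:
A = -30
S(N, m) = m (S(N, m) = m + 0 = m)
(S(262, A)/((336*((32 + 33) - 166))) - 27156/249102) - 414029 = (-30*1/(336*((32 + 33) - 166)) - 27156/249102) - 414029 = (-30*1/(336*(65 - 166)) - 27156*1/249102) - 414029 = (-30/(336*(-101)) - 4526/41517) - 414029 = (-30/(-33936) - 4526/41517) - 414029 = (-30*(-1/33936) - 4526/41517) - 414029 = (5/5656 - 4526/41517) - 414029 = -3627353/33545736 - 414029 = -13888911157697/33545736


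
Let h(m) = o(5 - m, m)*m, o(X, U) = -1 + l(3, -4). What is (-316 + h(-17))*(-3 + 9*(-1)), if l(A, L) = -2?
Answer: 3180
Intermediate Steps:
o(X, U) = -3 (o(X, U) = -1 - 2 = -3)
h(m) = -3*m
(-316 + h(-17))*(-3 + 9*(-1)) = (-316 - 3*(-17))*(-3 + 9*(-1)) = (-316 + 51)*(-3 - 9) = -265*(-12) = 3180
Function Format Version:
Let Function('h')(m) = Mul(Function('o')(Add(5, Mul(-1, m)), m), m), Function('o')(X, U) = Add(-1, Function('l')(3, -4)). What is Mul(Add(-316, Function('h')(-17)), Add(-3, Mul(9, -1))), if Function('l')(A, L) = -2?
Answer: 3180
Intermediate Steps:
Function('o')(X, U) = -3 (Function('o')(X, U) = Add(-1, -2) = -3)
Function('h')(m) = Mul(-3, m)
Mul(Add(-316, Function('h')(-17)), Add(-3, Mul(9, -1))) = Mul(Add(-316, Mul(-3, -17)), Add(-3, Mul(9, -1))) = Mul(Add(-316, 51), Add(-3, -9)) = Mul(-265, -12) = 3180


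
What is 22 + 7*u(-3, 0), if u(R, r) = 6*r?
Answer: 22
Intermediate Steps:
22 + 7*u(-3, 0) = 22 + 7*(6*0) = 22 + 7*0 = 22 + 0 = 22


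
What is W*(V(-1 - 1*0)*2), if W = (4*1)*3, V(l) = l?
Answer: -24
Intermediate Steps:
W = 12 (W = 4*3 = 12)
W*(V(-1 - 1*0)*2) = 12*((-1 - 1*0)*2) = 12*((-1 + 0)*2) = 12*(-1*2) = 12*(-2) = -24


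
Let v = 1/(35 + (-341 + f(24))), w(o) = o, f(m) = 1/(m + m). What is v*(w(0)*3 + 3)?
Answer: -144/14687 ≈ -0.0098046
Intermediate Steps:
f(m) = 1/(2*m)
v = -48/14687 (v = 1/(35 + (-341 + (½)/24)) = 1/(35 + (-341 + (½)*(1/24))) = 1/(35 + (-341 + 1/48)) = 1/(35 - 16367/48) = 1/(-14687/48) = -48/14687 ≈ -0.0032682)
v*(w(0)*3 + 3) = -48*(0*3 + 3)/14687 = -48*(0 + 3)/14687 = -48/14687*3 = -144/14687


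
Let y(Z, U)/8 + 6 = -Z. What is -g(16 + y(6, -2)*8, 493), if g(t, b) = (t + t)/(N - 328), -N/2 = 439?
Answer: -752/603 ≈ -1.2471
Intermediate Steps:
N = -878 (N = -2*439 = -878)
y(Z, U) = -48 - 8*Z (y(Z, U) = -48 + 8*(-Z) = -48 - 8*Z)
g(t, b) = -t/603 (g(t, b) = (t + t)/(-878 - 328) = (2*t)/(-1206) = (2*t)*(-1/1206) = -t/603)
-g(16 + y(6, -2)*8, 493) = -(-1)*(16 + (-48 - 8*6)*8)/603 = -(-1)*(16 + (-48 - 48)*8)/603 = -(-1)*(16 - 96*8)/603 = -(-1)*(16 - 768)/603 = -(-1)*(-752)/603 = -1*752/603 = -752/603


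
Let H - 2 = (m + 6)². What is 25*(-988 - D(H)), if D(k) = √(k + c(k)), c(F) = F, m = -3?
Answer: -24700 - 25*√22 ≈ -24817.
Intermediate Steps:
H = 11 (H = 2 + (-3 + 6)² = 2 + 3² = 2 + 9 = 11)
D(k) = √2*√k (D(k) = √(k + k) = √(2*k) = √2*√k)
25*(-988 - D(H)) = 25*(-988 - √2*√11) = 25*(-988 - √22) = -24700 - 25*√22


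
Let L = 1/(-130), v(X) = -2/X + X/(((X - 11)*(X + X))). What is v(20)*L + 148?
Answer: 432901/2925 ≈ 148.00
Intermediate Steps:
v(X) = 1/(2*(-11 + X)) - 2/X (v(X) = -2/X + X/(((-11 + X)*(2*X))) = -2/X + X/((2*X*(-11 + X))) = -2/X + X*(1/(2*X*(-11 + X))) = -2/X + 1/(2*(-11 + X)) = 1/(2*(-11 + X)) - 2/X)
L = -1/130 ≈ -0.0076923
v(20)*L + 148 = ((½)*(44 - 3*20)/(20*(-11 + 20)))*(-1/130) + 148 = ((½)*(1/20)*(44 - 60)/9)*(-1/130) + 148 = ((½)*(1/20)*(⅑)*(-16))*(-1/130) + 148 = -2/45*(-1/130) + 148 = 1/2925 + 148 = 432901/2925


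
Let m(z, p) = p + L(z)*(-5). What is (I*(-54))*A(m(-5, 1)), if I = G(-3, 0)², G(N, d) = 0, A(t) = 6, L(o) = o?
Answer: 0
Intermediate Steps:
m(z, p) = p - 5*z (m(z, p) = p + z*(-5) = p - 5*z)
I = 0 (I = 0² = 0)
(I*(-54))*A(m(-5, 1)) = (0*(-54))*6 = 0*6 = 0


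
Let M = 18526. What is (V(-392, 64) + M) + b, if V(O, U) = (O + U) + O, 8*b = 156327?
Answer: 298775/8 ≈ 37347.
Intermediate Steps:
b = 156327/8 (b = (⅛)*156327 = 156327/8 ≈ 19541.)
V(O, U) = U + 2*O
(V(-392, 64) + M) + b = ((64 + 2*(-392)) + 18526) + 156327/8 = ((64 - 784) + 18526) + 156327/8 = (-720 + 18526) + 156327/8 = 17806 + 156327/8 = 298775/8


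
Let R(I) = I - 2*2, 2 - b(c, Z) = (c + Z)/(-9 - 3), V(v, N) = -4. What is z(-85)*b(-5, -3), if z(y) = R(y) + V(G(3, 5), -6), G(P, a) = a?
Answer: -124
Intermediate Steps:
b(c, Z) = 2 + Z/12 + c/12 (b(c, Z) = 2 - (c + Z)/(-9 - 3) = 2 - (Z + c)/(-12) = 2 - (Z + c)*(-1)/12 = 2 - (-Z/12 - c/12) = 2 + (Z/12 + c/12) = 2 + Z/12 + c/12)
R(I) = -4 + I (R(I) = I - 4 = -4 + I)
z(y) = -8 + y (z(y) = (-4 + y) - 4 = -8 + y)
z(-85)*b(-5, -3) = (-8 - 85)*(2 + (1/12)*(-3) + (1/12)*(-5)) = -93*(2 - 1/4 - 5/12) = -93*4/3 = -124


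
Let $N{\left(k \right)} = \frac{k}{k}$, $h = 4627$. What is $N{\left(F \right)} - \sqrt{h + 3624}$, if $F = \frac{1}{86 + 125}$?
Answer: $1 - \sqrt{8251} \approx -89.835$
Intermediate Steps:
$F = \frac{1}{211} \approx 0.0047393$
$N{\left(k \right)} = 1$
$N{\left(F \right)} - \sqrt{h + 3624} = 1 - \sqrt{4627 + 3624} = 1 - \sqrt{8251}$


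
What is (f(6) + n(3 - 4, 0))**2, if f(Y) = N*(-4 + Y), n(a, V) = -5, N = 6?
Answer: 49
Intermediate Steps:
f(Y) = -24 + 6*Y (f(Y) = 6*(-4 + Y) = -24 + 6*Y)
(f(6) + n(3 - 4, 0))**2 = ((-24 + 6*6) - 5)**2 = ((-24 + 36) - 5)**2 = (12 - 5)**2 = 7**2 = 49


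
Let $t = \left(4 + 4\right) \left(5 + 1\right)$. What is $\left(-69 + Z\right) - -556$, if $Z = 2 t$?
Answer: $583$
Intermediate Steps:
$t = 48$ ($t = 8 \cdot 6 = 48$)
$Z = 96$ ($Z = 2 \cdot 48 = 96$)
$\left(-69 + Z\right) - -556 = \left(-69 + 96\right) - -556 = 27 + 556 = 583$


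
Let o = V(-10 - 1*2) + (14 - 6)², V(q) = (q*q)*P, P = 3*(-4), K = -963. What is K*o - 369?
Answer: 1602063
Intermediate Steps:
P = -12
V(q) = -12*q² (V(q) = (q*q)*(-12) = q²*(-12) = -12*q²)
o = -1664 (o = -12*(-10 - 1*2)² + (14 - 6)² = -12*(-10 - 2)² + 8² = -12*(-12)² + 64 = -12*144 + 64 = -1728 + 64 = -1664)
K*o - 369 = -963*(-1664) - 369 = 1602432 - 369 = 1602063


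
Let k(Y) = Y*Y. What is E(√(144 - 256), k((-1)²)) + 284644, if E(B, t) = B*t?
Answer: 284644 + 4*I*√7 ≈ 2.8464e+5 + 10.583*I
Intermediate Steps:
k(Y) = Y²
E(√(144 - 256), k((-1)²)) + 284644 = √(144 - 256)*((-1)²)² + 284644 = √(-112)*1² + 284644 = (4*I*√7)*1 + 284644 = 4*I*√7 + 284644 = 284644 + 4*I*√7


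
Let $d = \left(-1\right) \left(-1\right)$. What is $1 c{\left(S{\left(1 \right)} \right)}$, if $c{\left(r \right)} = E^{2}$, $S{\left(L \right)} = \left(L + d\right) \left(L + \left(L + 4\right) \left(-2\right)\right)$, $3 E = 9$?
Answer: $9$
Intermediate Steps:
$E = 3$ ($E = \frac{1}{3} \cdot 9 = 3$)
$d = 1$
$S{\left(L \right)} = \left(1 + L\right) \left(-8 - L\right)$ ($S{\left(L \right)} = \left(L + 1\right) \left(L + \left(L + 4\right) \left(-2\right)\right) = \left(1 + L\right) \left(L + \left(4 + L\right) \left(-2\right)\right) = \left(1 + L\right) \left(L - \left(8 + 2 L\right)\right) = \left(1 + L\right) \left(-8 - L\right)$)
$c{\left(r \right)} = 9$ ($c{\left(r \right)} = 3^{2} = 9$)
$1 c{\left(S{\left(1 \right)} \right)} = 1 \cdot 9 = 9$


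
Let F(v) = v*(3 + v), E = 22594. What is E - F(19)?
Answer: 22176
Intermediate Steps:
E - F(19) = 22594 - 19*(3 + 19) = 22594 - 19*22 = 22594 - 1*418 = 22594 - 418 = 22176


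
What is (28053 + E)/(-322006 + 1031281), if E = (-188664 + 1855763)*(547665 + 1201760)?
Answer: 2916464696128/709275 ≈ 4.1119e+6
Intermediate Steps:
E = 2916464668075 (E = 1667099*1749425 = 2916464668075)
(28053 + E)/(-322006 + 1031281) = (28053 + 2916464668075)/(-322006 + 1031281) = 2916464696128/709275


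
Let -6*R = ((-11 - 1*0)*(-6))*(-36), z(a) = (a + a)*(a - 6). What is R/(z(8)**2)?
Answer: 99/256 ≈ 0.38672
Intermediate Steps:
z(a) = 2*a*(-6 + a) (z(a) = (2*a)*(-6 + a) = 2*a*(-6 + a))
R = 396 (R = -(-11 - 1*0)*(-6)*(-36)/6 = -(-11 + 0)*(-6)*(-36)/6 = -(-11*(-6))*(-36)/6 = -11*(-36) = -1/6*(-2376) = 396)
R/(z(8)**2) = 396/((2*8*(-6 + 8))**2) = 396/((2*8*2)**2) = 396/(32**2) = 396/1024 = 396*(1/1024) = 99/256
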